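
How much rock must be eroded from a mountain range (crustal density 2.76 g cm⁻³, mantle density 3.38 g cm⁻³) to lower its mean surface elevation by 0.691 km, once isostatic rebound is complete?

3.77 km

Net drop Δ = e − u = e − e ρ_c/ρ_m = e (ρ_m − ρ_c)/ρ_m.
e = Δ ρ_m/(ρ_m − ρ_c) = 0.691 km × 3.38/0.62 = 3.77 km.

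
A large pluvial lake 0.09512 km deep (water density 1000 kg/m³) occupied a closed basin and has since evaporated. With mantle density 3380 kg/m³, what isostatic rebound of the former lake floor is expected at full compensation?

u = d ρ_w/ρ_m = 0.09512 km × 1000/3380 = 0.0281 km.

0.0281 km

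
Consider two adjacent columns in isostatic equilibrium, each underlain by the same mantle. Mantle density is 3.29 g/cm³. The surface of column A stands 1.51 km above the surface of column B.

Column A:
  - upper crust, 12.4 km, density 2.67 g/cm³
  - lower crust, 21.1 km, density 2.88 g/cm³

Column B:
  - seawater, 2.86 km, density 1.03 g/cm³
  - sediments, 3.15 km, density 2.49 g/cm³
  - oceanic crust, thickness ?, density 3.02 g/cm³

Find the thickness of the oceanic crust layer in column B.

Take the compensation level at the base of the deeper column (depth z_c below the surface of column A) and equate Σ ρ_i t_i down to z_c; mantle fills any gap and the z_c terms cancel.
Column A: 12.4×2.67 + 21.1×2.88 + (z_c − 33.5)×3.29
Column B: 1.51×0 + 2.86×1.03 + 3.15×2.49 + x×3.02 + (z_c − 1.51 − 6.01 − x)×3.29
The z_c×3.29 term appears on both sides and cancels. Collect the known terms of each column as K = Σ(ρt)_known − 3.29 × (depth of known layers): K_A = 93.876 − 3.29×33.5 = −16.339; K_B = 10.7893 − 3.29×(1.51 + 6.01) = −13.9515.
Balance: K_A = K_B − x×(3.29 − 3.02), so x = (K_B − K_A)/(3.29 − 3.02) = 2.3875/0.27 = 8.84 km.

8.84 km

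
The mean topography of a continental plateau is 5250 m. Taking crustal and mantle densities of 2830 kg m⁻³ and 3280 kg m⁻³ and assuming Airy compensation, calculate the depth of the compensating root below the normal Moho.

In Airy isostatic equilibrium: the weight of the topography is balanced by the buoyancy of the root, ρ_c h = (ρ_m − ρ_c) r.
r = h · ρ_c / (ρ_m − ρ_c) = 5250 m × 2830 / (3280 − 2830) = 33000 m.

33000 m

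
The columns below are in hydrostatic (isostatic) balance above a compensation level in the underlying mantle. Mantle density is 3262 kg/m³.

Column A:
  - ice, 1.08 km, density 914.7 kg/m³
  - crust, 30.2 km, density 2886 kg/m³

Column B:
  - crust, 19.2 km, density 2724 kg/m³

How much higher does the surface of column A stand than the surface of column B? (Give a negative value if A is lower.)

For any compensation level in the mantle, the mantle terms cancel and isostasy reduces to e = (Σt_A − Σt_B) − (Σ(ρt)_A − Σ(ρt)_B) / ρ_m.
Σt_A = 31.28 km; Σt_B = 19.2 km; Σ(ρt)_A = 88145.076; Σ(ρt)_B = 52300.8 (in km·kg/m³).
e = (31.28 − 19.2) − (88145.076 − 52300.8) / 3262 = 1.09 km.

1.09 km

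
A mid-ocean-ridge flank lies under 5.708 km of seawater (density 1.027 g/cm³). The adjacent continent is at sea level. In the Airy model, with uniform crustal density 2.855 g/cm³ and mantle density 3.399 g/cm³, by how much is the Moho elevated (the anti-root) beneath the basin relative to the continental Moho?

Equating mass per unit area of the two columns: replacing crust with seawater at the top is compensated by replacing crust with mantle at the base: d (ρ_c − ρ_w) = a (ρ_m − ρ_c).
a = d (ρ_c − ρ_w)/(ρ_m − ρ_c) = 5.708 km × 1.828/0.544 = 19.2 km.

19.2 km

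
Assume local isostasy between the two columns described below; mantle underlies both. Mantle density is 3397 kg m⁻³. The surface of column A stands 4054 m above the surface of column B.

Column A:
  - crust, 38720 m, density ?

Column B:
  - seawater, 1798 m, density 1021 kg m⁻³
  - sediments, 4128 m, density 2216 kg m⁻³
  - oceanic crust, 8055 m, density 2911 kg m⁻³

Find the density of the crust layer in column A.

2700 kg m⁻³

Take the compensation level at the base of the deeper column (depth z_c below the surface of column A) and equate Σ ρ_i t_i down to z_c; mantle fills any gap and the z_c terms cancel.
Column A: 38720×ρ + (z_c − 38720)×3397
Column B: 4054×0 + 1798×1021 + 4128×2216 + 8055×2911 + (z_c − 4054 − 13981)×3397
The z_c×3397 term appears on both sides and cancels. Collect the known terms of each column as K = Σ(ρt)_known − 3397 × (depth of known layers): K_A = 0 − 3397×38720 = −131531840; K_B = 34431511 − 3397×(4054 + 13981) = −26833384.
Balance: K_A + 38720×ρ = K_B, so ρ = (K_B − K_A)/38720 = 104698000/38720 = 2700 kg m⁻³.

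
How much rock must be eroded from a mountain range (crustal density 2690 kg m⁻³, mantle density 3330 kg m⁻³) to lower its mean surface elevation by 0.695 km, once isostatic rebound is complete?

3.62 km

Net drop Δ = e − u = e − e ρ_c/ρ_m = e (ρ_m − ρ_c)/ρ_m.
e = Δ ρ_m/(ρ_m − ρ_c) = 0.695 km × 3330/640 = 3.62 km.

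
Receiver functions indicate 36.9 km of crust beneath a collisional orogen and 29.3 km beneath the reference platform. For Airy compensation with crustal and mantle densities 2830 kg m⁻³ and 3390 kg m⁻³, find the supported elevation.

1.26 km

Excess crust Δ = 36.9 km − 29.3 km = 7.6 km, split between elevation h and root r with h + r = Δ.
Airy balance ρ_c h = (ρ_m − ρ_c) r gives r = h ρ_c/(ρ_m − ρ_c), so h (1 + ρ_c/(ρ_m − ρ_c)) = Δ, i.e. h = Δ (ρ_m − ρ_c)/ρ_m.
h = 7.6 km × 560/3390 = 1.26 km.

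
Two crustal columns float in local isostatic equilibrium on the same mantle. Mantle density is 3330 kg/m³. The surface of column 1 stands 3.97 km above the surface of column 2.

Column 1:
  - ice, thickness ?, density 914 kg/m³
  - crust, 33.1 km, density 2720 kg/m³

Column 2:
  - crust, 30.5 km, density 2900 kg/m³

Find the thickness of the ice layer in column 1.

2.54 km

Take the compensation level at the base of the deeper column (depth z_c below the surface of column 1) and equate Σ ρ_i t_i down to z_c; mantle fills any gap and the z_c terms cancel.
Column 1: x×914 + 33.1×2720 + (z_c − 33.1 − x)×3330
Column 2: 3.97×0 + 30.5×2900 + (z_c − 3.97 − 30.5)×3330
The z_c×3330 term appears on both sides and cancels. Collect the known terms of each column as K = Σ(ρt)_known − 3330 × (depth of known layers): K_1 = 90032 − 3330×33.1 = −20191; K_2 = 88450 − 3330×(3.97 + 30.5) = −26335.1.
Balance: K_1 − x×(3330 − 914) = K_2, so x = (K_1 − K_2)/(3330 − 914) = 6144.1/2416 = 2.54 km.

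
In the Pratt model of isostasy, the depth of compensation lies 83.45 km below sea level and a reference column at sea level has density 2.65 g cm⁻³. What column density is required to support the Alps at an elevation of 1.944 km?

Pratt balance: ρ_ref D = ρ (D + h).
ρ = ρ_ref D/(D + h) = 2.65 × 83.45 km/(83.45 km + 1.944 km) = 2.59 g cm⁻³.

2.59 g cm⁻³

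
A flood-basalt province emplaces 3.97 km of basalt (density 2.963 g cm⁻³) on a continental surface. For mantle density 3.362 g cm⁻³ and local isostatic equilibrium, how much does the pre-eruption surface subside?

3.5 km

Subaerial loading: s = t ρ_load / ρ_m.
s = 3.97 km × 2.963/3.362 = 3.5 km.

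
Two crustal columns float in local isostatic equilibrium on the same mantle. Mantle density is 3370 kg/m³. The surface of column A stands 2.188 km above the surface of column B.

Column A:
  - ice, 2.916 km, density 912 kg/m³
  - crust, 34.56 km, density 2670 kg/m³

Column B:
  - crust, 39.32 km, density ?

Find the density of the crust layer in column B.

2760 kg/m³

Take the compensation level at the base of the deeper column (depth z_c below the surface of column A) and equate Σ ρ_i t_i down to z_c; mantle fills any gap and the z_c terms cancel.
Column A: 2.916×912 + 34.56×2670 + (z_c − 37.476)×3370
Column B: 2.188×0 + 39.32×ρ + (z_c − 2.188 − 39.32)×3370
The z_c×3370 term appears on both sides and cancels. Collect the known terms of each column as K = Σ(ρt)_known − 3370 × (depth of known layers): K_A = 94934.592 − 3370×37.476 = −31359.528; K_B = 0 − 3370×(2.188 + 39.32) = −139881.96.
Balance: K_A = K_B + 39.32×ρ, so ρ = (K_A − K_B)/39.32 = 108522/39.32 = 2760 kg/m³.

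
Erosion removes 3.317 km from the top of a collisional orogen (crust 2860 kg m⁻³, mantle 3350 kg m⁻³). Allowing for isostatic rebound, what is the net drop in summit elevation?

0.485 km

Rebound u = e ρ_c/ρ_m = 3.317 km × 2860/3350 = 2.832 km.
Net surface drop = e − u = 3.317 km − 2.832 km = e (ρ_m − ρ_c)/ρ_m = 0.485 km.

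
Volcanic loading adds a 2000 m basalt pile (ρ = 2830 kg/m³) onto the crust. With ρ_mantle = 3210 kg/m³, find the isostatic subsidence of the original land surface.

1760 m

Subaerial loading: s = t ρ_load / ρ_m.
s = 2000 m × 2830/3210 = 1760 m.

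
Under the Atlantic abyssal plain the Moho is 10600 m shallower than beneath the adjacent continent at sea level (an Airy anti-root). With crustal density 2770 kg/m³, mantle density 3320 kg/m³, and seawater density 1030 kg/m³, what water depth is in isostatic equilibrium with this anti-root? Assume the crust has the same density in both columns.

Replacing a thickness d of crust by seawater at the top must be balanced by replacing crust with mantle at the base: d (ρ_c − ρ_w) = a (ρ_m − ρ_c).
d = a (ρ_m − ρ_c)/(ρ_c − ρ_w) = 10600 m × 550/1740 = 3350 m.

3350 m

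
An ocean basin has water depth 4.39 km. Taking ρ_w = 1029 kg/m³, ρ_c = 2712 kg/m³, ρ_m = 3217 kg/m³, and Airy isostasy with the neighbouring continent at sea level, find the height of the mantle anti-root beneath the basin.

14.6 km

Equating mass per unit area of the two columns: replacing crust with seawater at the top is compensated by replacing crust with mantle at the base: d (ρ_c − ρ_w) = a (ρ_m − ρ_c).
a = d (ρ_c − ρ_w)/(ρ_m − ρ_c) = 4.39 km × 1683/505 = 14.6 km.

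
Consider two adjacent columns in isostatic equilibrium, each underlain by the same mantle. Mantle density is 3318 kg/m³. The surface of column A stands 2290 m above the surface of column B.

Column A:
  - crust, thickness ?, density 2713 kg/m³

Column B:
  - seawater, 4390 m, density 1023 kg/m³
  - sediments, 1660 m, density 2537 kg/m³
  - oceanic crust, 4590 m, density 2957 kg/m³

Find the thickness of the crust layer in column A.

34100 m

Take the compensation level at the base of the deeper column (depth z_c below the surface of column A) and equate Σ ρ_i t_i down to z_c; mantle fills any gap and the z_c terms cancel.
Column A: x×2713 + (z_c − 0 − x)×3318
Column B: 2290×0 + 4390×1023 + 1660×2537 + 4590×2957 + (z_c − 2290 − 10640)×3318
The z_c×3318 term appears on both sides and cancels. Collect the known terms of each column as K = Σ(ρt)_known − 3318 × (depth of known layers): K_A = 0 − 3318×0 = 0; K_B = 22275020 − 3318×(2290 + 10640) = −20626720.
Balance: K_A − x×(3318 − 2713) = K_B, so x = (K_A − K_B)/(3318 − 2713) = 20626700/605 = 34100 m.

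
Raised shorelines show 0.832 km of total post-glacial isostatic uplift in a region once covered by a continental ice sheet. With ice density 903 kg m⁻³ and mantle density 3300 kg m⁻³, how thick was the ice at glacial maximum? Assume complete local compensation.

3.04 km

u = t ρ_ice/ρ_m → t = u ρ_m/ρ_ice = 0.832 km × 3300/903 = 3.04 km.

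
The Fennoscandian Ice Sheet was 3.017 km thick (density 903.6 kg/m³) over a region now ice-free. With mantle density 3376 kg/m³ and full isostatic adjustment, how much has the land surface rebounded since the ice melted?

Removing the load lets mantle flow back in; uplift u satisfies ρ_ice t = ρ_m u.
u = t ρ_ice/ρ_m = 3.017 km × 903.6/3376 = 0.808 km.

0.808 km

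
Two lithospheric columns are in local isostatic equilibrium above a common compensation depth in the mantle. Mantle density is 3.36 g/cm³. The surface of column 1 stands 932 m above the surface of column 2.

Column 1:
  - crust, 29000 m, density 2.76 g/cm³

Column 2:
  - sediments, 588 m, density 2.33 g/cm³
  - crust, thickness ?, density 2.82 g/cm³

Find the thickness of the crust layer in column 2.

Take the compensation level at the base of the deeper column (depth z_c below the surface of column 1) and equate Σ ρ_i t_i down to z_c; mantle fills any gap and the z_c terms cancel.
Column 1: 29000×2.76 + (z_c − 29000)×3.36
Column 2: 932×0 + 588×2.33 + x×2.82 + (z_c − 932 − 588 − x)×3.36
The z_c×3.36 term appears on both sides and cancels. Collect the known terms of each column as K = Σ(ρt)_known − 3.36 × (depth of known layers): K_1 = 80040 − 3.36×29000 = −17400; K_2 = 1370.04 − 3.36×(932 + 588) = −3737.16.
Balance: K_1 = K_2 − x×(3.36 − 2.82), so x = (K_2 − K_1)/(3.36 − 2.82) = 13662.8/0.54 = 25300 m.

25300 m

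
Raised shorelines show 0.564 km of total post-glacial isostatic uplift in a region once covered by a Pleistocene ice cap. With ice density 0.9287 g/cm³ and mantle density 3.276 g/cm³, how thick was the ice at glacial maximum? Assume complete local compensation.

u = t ρ_ice/ρ_m → t = u ρ_m/ρ_ice = 0.564 km × 3.276/0.9287 = 1.99 km.

1.99 km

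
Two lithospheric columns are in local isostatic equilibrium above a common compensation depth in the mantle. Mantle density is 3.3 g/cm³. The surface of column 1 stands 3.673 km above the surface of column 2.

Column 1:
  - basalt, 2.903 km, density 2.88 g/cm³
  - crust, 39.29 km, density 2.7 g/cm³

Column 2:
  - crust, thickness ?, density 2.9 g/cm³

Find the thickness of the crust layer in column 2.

31.7 km

Take the compensation level at the base of the deeper column (depth z_c below the surface of column 1) and equate Σ ρ_i t_i down to z_c; mantle fills any gap and the z_c terms cancel.
Column 1: 2.903×2.88 + 39.29×2.7 + (z_c − 42.193)×3.3
Column 2: 3.673×0 + x×2.9 + (z_c − 3.673 − 0 − x)×3.3
The z_c×3.3 term appears on both sides and cancels. Collect the known terms of each column as K = Σ(ρt)_known − 3.3 × (depth of known layers): K_1 = 114.44364 − 3.3×42.193 = −24.79326; K_2 = 0 − 3.3×(3.673 + 0) = −12.1209.
Balance: K_1 = K_2 − x×(3.3 − 2.9), so x = (K_2 − K_1)/(3.3 − 2.9) = 12.6724/0.4 = 31.7 km.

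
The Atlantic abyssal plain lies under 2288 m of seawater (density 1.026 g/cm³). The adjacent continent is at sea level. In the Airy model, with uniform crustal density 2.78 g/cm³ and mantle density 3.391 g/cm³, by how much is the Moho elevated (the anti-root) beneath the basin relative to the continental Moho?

6570 m

Isostatic balance requires: replacing crust with seawater at the top is compensated by replacing crust with mantle at the base: d (ρ_c − ρ_w) = a (ρ_m − ρ_c).
a = d (ρ_c − ρ_w)/(ρ_m − ρ_c) = 2288 m × 1.754/0.611 = 6570 m.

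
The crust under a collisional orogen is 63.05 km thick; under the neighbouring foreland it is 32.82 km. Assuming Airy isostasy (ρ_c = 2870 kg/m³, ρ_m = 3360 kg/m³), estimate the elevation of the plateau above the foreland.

Excess crust Δ = 63.05 km − 32.82 km = 30.23 km, split between elevation h and root r with h + r = Δ.
Airy balance ρ_c h = (ρ_m − ρ_c) r gives r = h ρ_c/(ρ_m − ρ_c), so h (1 + ρ_c/(ρ_m − ρ_c)) = Δ, i.e. h = Δ (ρ_m − ρ_c)/ρ_m.
h = 30.23 km × 490/3360 = 4.41 km.

4.41 km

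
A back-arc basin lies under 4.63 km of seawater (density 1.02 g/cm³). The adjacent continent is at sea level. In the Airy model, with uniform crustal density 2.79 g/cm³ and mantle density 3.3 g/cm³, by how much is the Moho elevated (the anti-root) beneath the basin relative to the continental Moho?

Balancing pressure at the compensation depth: replacing crust with seawater at the top is compensated by replacing crust with mantle at the base: d (ρ_c − ρ_w) = a (ρ_m − ρ_c).
a = d (ρ_c − ρ_w)/(ρ_m − ρ_c) = 4.63 km × 1.77/0.51 = 16.1 km.

16.1 km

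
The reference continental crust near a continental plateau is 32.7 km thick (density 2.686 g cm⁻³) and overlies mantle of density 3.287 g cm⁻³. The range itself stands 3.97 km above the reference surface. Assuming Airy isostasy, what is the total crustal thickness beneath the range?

Root depth r = h ρ_c / (ρ_m − ρ_c) = 3.97 km × 2.686 / 0.601 = 17.74 km.
Total thickness = T + h + r = 32.7 km + 3.97 km + 17.74 km = 54.4 km.

54.4 km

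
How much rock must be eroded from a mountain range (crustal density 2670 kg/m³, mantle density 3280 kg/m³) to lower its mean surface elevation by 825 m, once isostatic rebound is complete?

4440 m

Net drop Δ = e − u = e − e ρ_c/ρ_m = e (ρ_m − ρ_c)/ρ_m.
e = Δ ρ_m/(ρ_m − ρ_c) = 825 m × 3280/610 = 4440 m.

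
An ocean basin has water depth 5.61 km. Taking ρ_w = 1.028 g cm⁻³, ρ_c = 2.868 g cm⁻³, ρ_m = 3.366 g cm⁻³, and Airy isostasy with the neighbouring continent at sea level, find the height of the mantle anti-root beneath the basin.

20.7 km

By Archimedes' principle applied to the lithosphere: replacing crust with seawater at the top is compensated by replacing crust with mantle at the base: d (ρ_c − ρ_w) = a (ρ_m − ρ_c).
a = d (ρ_c − ρ_w)/(ρ_m − ρ_c) = 5.61 km × 1.84/0.498 = 20.7 km.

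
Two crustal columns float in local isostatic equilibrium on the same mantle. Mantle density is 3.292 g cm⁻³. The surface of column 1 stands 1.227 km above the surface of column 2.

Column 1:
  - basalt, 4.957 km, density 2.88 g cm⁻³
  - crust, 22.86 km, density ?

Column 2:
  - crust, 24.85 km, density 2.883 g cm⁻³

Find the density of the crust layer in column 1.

2.76 g cm⁻³

Take the compensation level at the base of the deeper column (depth z_c below the surface of column 1) and equate Σ ρ_i t_i down to z_c; mantle fills any gap and the z_c terms cancel.
Column 1: 4.957×2.88 + 22.86×ρ + (z_c − 27.817)×3.292
Column 2: 1.227×0 + 24.85×2.883 + (z_c − 1.227 − 24.85)×3.292
The z_c×3.292 term appears on both sides and cancels. Collect the known terms of each column as K = Σ(ρt)_known − 3.292 × (depth of known layers): K_1 = 14.27616 − 3.292×27.817 = −77.297404; K_2 = 71.64255 − 3.292×(1.227 + 24.85) = −14.202934.
Balance: K_1 + 22.86×ρ = K_2, so ρ = (K_2 − K_1)/22.86 = 63.0945/22.86 = 2.76 g cm⁻³.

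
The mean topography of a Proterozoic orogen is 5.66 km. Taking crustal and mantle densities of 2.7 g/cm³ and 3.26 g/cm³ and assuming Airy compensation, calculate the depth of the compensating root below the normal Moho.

By Archimedes' principle applied to the lithosphere: the weight of the topography is balanced by the buoyancy of the root, ρ_c h = (ρ_m − ρ_c) r.
r = h · ρ_c / (ρ_m − ρ_c) = 5.66 km × 2.7 / (3.26 − 2.7) = 27.3 km.

27.3 km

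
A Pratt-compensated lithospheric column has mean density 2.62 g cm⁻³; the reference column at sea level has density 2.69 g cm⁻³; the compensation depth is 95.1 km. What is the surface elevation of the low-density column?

ρ_ref D = ρ (D + h) → h = D (ρ_ref − ρ)/ρ.
h = 95.1 km × (2.69 − 2.62)/2.62 = 2.54 km.

2.54 km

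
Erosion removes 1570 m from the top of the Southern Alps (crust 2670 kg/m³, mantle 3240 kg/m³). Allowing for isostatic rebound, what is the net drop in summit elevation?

276 m

Rebound u = e ρ_c/ρ_m = 1570 m × 2670/3240 = 1294 m.
Net surface drop = e − u = 1570 m − 1294 m = e (ρ_m − ρ_c)/ρ_m = 276 m.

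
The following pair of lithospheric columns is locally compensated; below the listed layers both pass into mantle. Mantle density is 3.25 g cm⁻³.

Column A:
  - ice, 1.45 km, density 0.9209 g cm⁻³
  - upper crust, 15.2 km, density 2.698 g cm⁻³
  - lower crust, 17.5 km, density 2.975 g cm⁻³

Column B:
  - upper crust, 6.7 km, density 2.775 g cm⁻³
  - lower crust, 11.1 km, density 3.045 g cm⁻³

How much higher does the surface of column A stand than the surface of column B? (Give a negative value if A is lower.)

For any compensation level in the mantle, the mantle terms cancel and isostasy reduces to e = (Σt_A − Σt_B) − (Σ(ρt)_A − Σ(ρt)_B) / ρ_m.
Σt_A = 34.15 km; Σt_B = 17.8 km; Σ(ρt)_A = 94.407405; Σ(ρt)_B = 52.392 (in km·g cm⁻³).
e = (34.15 − 17.8) − (94.407405 − 52.392) / 3.25 = 3.42 km.

3.42 km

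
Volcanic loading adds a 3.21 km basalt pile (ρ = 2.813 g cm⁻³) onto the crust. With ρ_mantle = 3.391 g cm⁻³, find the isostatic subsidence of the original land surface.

2.66 km

Subaerial loading: s = t ρ_load / ρ_m.
s = 3.21 km × 2.813/3.391 = 2.66 km.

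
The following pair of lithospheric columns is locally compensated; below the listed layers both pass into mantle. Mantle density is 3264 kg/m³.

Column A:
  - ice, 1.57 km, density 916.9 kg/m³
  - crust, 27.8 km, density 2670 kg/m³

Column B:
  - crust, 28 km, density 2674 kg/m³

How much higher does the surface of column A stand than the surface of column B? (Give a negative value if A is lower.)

1.13 km

For any compensation level in the mantle, the mantle terms cancel and isostasy reduces to e = (Σt_A − Σt_B) − (Σ(ρt)_A − Σ(ρt)_B) / ρ_m.
Σt_A = 29.37 km; Σt_B = 28 km; Σ(ρt)_A = 75665.533; Σ(ρt)_B = 74872 (in km·kg/m³).
e = (29.37 − 28) − (75665.533 − 74872) / 3264 = 1.13 km.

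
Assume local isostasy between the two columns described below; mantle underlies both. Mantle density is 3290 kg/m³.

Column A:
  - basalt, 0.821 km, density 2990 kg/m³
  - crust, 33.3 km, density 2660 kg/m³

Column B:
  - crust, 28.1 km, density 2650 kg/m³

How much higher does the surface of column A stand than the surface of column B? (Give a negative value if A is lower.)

0.985 km

For any compensation level in the mantle, the mantle terms cancel and isostasy reduces to e = (Σt_A − Σt_B) − (Σ(ρt)_A − Σ(ρt)_B) / ρ_m.
Σt_A = 34.121 km; Σt_B = 28.1 km; Σ(ρt)_A = 91032.79; Σ(ρt)_B = 74465 (in km·kg/m³).
e = (34.121 − 28.1) − (91032.79 − 74465) / 3290 = 0.985 km.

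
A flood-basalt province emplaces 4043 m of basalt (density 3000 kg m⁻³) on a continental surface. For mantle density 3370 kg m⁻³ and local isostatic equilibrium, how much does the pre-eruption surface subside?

Subaerial loading: s = t ρ_load / ρ_m.
s = 4043 m × 3000/3370 = 3600 m.

3600 m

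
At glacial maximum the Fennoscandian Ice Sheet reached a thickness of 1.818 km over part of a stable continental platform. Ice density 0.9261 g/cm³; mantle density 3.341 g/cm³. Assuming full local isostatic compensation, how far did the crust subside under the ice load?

0.504 km

Isostatic balance requires: the ice load ρ_ice t is balanced by mantle displaced below, ρ_m s.
s = t ρ_ice / ρ_m = 1.818 km × 0.9261/3.341 = 0.504 km.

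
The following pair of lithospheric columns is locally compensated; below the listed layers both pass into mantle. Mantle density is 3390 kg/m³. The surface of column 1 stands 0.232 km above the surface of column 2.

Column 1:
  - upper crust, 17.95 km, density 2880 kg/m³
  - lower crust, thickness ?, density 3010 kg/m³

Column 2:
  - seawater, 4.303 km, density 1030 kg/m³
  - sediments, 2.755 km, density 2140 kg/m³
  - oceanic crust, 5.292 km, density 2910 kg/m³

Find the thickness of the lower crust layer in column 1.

Take the compensation level at the base of the deeper column (depth z_c below the surface of column 1) and equate Σ ρ_i t_i down to z_c; mantle fills any gap and the z_c terms cancel.
Column 1: 17.95×2880 + x×3010 + (z_c − 17.95 − x)×3390
Column 2: 0.232×0 + 4.303×1030 + 2.755×2140 + 5.292×2910 + (z_c − 0.232 − 12.35)×3390
The z_c×3390 term appears on both sides and cancels. Collect the known terms of each column as K = Σ(ρt)_known − 3390 × (depth of known layers): K_1 = 51696 − 3390×17.95 = −9154.5; K_2 = 25727.51 − 3390×(0.232 + 12.35) = −16925.47.
Balance: K_1 − x×(3390 − 3010) = K_2, so x = (K_1 − K_2)/(3390 − 3010) = 7770.97/380 = 20.4 km.

20.4 km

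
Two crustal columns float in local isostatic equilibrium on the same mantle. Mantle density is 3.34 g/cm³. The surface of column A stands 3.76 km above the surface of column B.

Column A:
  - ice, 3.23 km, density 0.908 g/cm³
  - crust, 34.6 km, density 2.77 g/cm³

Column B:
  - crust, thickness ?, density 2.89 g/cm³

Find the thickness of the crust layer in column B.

Take the compensation level at the base of the deeper column (depth z_c below the surface of column A) and equate Σ ρ_i t_i down to z_c; mantle fills any gap and the z_c terms cancel.
Column A: 3.23×0.908 + 34.6×2.77 + (z_c − 37.83)×3.34
Column B: 3.76×0 + x×2.89 + (z_c − 3.76 − 0 − x)×3.34
The z_c×3.34 term appears on both sides and cancels. Collect the known terms of each column as K = Σ(ρt)_known − 3.34 × (depth of known layers): K_A = 98.77484 − 3.34×37.83 = −27.57736; K_B = 0 − 3.34×(3.76 + 0) = −12.5584.
Balance: K_A = K_B − x×(3.34 − 2.89), so x = (K_B − K_A)/(3.34 − 2.89) = 15.019/0.45 = 33.4 km.

33.4 km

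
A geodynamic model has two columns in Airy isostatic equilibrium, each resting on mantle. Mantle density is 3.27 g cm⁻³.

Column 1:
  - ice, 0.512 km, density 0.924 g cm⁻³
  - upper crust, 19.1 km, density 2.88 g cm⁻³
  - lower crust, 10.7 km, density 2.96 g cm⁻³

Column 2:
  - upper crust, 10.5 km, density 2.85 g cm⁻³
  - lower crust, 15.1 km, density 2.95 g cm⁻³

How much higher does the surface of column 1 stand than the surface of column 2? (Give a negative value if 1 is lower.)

For any compensation level in the mantle, the mantle terms cancel and isostasy reduces to e = (Σt_1 − Σt_2) − (Σ(ρt)_1 − Σ(ρt)_2) / ρ_m.
Σt_1 = 30.312 km; Σt_2 = 25.6 km; Σ(ρt)_1 = 87.153088; Σ(ρt)_2 = 74.47 (in km·g cm⁻³).
e = (30.312 − 25.6) − (87.153088 − 74.47) / 3.27 = 0.833 km.

0.833 km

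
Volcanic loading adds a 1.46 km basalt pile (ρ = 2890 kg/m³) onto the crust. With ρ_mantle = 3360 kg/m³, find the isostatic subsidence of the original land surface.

1.26 km

Subaerial loading: s = t ρ_load / ρ_m.
s = 1.46 km × 2890/3360 = 1.26 km.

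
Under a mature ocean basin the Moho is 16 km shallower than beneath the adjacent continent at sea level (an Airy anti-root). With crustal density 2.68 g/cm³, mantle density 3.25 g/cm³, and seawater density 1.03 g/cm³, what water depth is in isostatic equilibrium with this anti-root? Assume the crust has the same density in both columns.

5.53 km

Replacing a thickness d of crust by seawater at the top must be balanced by replacing crust with mantle at the base: d (ρ_c − ρ_w) = a (ρ_m − ρ_c).
d = a (ρ_m − ρ_c)/(ρ_c − ρ_w) = 16 km × 0.57/1.65 = 5.53 km.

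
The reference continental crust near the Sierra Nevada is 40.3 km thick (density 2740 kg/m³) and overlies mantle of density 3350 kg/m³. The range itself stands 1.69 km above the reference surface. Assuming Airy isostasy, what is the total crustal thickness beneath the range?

Root depth r = h ρ_c / (ρ_m − ρ_c) = 1.69 km × 2740 / 610 = 7.591 km.
Total thickness = T + h + r = 40.3 km + 1.69 km + 7.591 km = 49.6 km.

49.6 km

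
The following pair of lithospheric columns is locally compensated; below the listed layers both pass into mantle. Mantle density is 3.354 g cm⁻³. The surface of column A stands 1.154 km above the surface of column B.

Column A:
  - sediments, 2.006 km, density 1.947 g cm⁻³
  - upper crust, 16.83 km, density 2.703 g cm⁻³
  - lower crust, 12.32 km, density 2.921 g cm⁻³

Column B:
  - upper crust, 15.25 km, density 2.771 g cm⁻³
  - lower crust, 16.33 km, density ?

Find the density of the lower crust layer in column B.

Take the compensation level at the base of the deeper column (depth z_c below the surface of column A) and equate Σ ρ_i t_i down to z_c; mantle fills any gap and the z_c terms cancel.
Column A: 2.006×1.947 + 16.83×2.703 + 12.32×2.921 + (z_c − 31.156)×3.354
Column B: 1.154×0 + 15.25×2.771 + 16.33×ρ + (z_c − 1.154 − 31.58)×3.354
The z_c×3.354 term appears on both sides and cancels. Collect the known terms of each column as K = Σ(ρt)_known − 3.354 × (depth of known layers): K_A = 85.383892 − 3.354×31.156 = −19.113332; K_B = 42.25775 − 3.354×(1.154 + 31.58) = −67.532086.
Balance: K_A = K_B + 16.33×ρ, so ρ = (K_A − K_B)/16.33 = 48.4188/16.33 = 2.97 g cm⁻³.

2.97 g cm⁻³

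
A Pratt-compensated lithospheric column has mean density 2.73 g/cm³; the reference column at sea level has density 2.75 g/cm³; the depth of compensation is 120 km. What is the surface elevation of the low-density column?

ρ_ref D = ρ (D + h) → h = D (ρ_ref − ρ)/ρ.
h = 120 km × (2.75 − 2.73)/2.73 = 0.879 km.

0.879 km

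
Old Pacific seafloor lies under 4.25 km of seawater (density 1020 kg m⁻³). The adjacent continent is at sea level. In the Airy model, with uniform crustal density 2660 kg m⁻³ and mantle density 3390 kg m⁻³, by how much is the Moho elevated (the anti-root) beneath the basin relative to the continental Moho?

In Airy isostatic equilibrium: replacing crust with seawater at the top is compensated by replacing crust with mantle at the base: d (ρ_c − ρ_w) = a (ρ_m − ρ_c).
a = d (ρ_c − ρ_w)/(ρ_m − ρ_c) = 4.25 km × 1640/730 = 9.55 km.

9.55 km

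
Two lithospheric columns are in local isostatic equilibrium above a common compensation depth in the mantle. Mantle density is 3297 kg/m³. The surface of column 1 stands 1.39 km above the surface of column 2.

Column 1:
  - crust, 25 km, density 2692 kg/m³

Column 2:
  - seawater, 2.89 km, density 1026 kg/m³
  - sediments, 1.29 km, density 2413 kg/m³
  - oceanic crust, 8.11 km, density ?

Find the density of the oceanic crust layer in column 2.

2950 kg/m³

Take the compensation level at the base of the deeper column (depth z_c below the surface of column 1) and equate Σ ρ_i t_i down to z_c; mantle fills any gap and the z_c terms cancel.
Column 1: 25×2692 + (z_c − 25)×3297
Column 2: 1.39×0 + 2.89×1026 + 1.29×2413 + 8.11×ρ + (z_c − 1.39 − 12.29)×3297
The z_c×3297 term appears on both sides and cancels. Collect the known terms of each column as K = Σ(ρt)_known − 3297 × (depth of known layers): K_1 = 67300 − 3297×25 = −15125; K_2 = 6077.91 − 3297×(1.39 + 12.29) = −39025.05.
Balance: K_1 = K_2 + 8.11×ρ, so ρ = (K_1 − K_2)/8.11 = 23900/8.11 = 2950 kg/m³.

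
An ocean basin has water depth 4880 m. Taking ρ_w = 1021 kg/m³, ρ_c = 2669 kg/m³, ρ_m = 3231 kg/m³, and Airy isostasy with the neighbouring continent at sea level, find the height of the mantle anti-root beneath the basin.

14300 m

Equating mass per unit area of the two columns: replacing crust with seawater at the top is compensated by replacing crust with mantle at the base: d (ρ_c − ρ_w) = a (ρ_m − ρ_c).
a = d (ρ_c − ρ_w)/(ρ_m − ρ_c) = 4880 m × 1648/562 = 14300 m.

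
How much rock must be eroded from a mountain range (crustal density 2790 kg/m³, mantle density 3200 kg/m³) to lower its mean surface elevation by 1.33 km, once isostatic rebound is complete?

Net drop Δ = e − u = e − e ρ_c/ρ_m = e (ρ_m − ρ_c)/ρ_m.
e = Δ ρ_m/(ρ_m − ρ_c) = 1.33 km × 3200/410 = 10.4 km.

10.4 km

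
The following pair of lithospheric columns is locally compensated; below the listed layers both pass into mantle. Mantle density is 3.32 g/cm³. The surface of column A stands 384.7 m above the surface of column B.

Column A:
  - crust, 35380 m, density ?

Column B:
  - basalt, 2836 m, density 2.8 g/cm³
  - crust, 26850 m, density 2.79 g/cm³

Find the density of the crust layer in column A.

2.84 g/cm³

Take the compensation level at the base of the deeper column (depth z_c below the surface of column A) and equate Σ ρ_i t_i down to z_c; mantle fills any gap and the z_c terms cancel.
Column A: 35380×ρ + (z_c − 35380)×3.32
Column B: 384.7×0 + 2836×2.8 + 26850×2.79 + (z_c − 384.7 − 29686)×3.32
The z_c×3.32 term appears on both sides and cancels. Collect the known terms of each column as K = Σ(ρt)_known − 3.32 × (depth of known layers): K_A = 0 − 3.32×35380 = −117461.6; K_B = 82852.3 − 3.32×(384.7 + 29686) = −16982.424.
Balance: K_A + 35380×ρ = K_B, so ρ = (K_B − K_A)/35380 = 100479/35380 = 2.84 g/cm³.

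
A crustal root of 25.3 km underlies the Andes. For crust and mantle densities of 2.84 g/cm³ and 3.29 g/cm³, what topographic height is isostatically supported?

By Archimedes' principle applied to the lithosphere: ρ_c h = (ρ_m − ρ_c) r.
h = r (ρ_m − ρ_c) / ρ_c = 25.3 km × (3.29 − 2.84) / 2.84 = 4.01 km.

4.01 km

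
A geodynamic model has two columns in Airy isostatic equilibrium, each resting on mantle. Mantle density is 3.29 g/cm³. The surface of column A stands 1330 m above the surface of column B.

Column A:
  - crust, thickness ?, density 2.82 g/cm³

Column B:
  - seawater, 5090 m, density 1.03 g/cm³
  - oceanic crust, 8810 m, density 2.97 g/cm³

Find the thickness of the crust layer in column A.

Take the compensation level at the base of the deeper column (depth z_c below the surface of column A) and equate Σ ρ_i t_i down to z_c; mantle fills any gap and the z_c terms cancel.
Column A: x×2.82 + (z_c − 0 − x)×3.29
Column B: 1330×0 + 5090×1.03 + 8810×2.97 + (z_c − 1330 − 13900)×3.29
The z_c×3.29 term appears on both sides and cancels. Collect the known terms of each column as K = Σ(ρt)_known − 3.29 × (depth of known layers): K_A = 0 − 3.29×0 = 0; K_B = 31408.4 − 3.29×(1330 + 13900) = −18698.3.
Balance: K_A − x×(3.29 − 2.82) = K_B, so x = (K_A − K_B)/(3.29 − 2.82) = 18698.3/0.47 = 39800 m.

39800 m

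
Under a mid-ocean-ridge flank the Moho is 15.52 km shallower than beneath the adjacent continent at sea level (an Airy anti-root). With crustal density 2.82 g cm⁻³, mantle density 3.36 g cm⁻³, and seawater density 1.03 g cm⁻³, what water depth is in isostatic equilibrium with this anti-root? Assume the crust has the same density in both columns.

Replacing a thickness d of crust by seawater at the top must be balanced by replacing crust with mantle at the base: d (ρ_c − ρ_w) = a (ρ_m − ρ_c).
d = a (ρ_m − ρ_c)/(ρ_c − ρ_w) = 15.52 km × 0.54/1.79 = 4.68 km.

4.68 km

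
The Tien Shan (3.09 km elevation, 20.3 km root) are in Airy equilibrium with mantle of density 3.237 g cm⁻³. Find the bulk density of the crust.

2.81 g cm⁻³

ρ_c h = (ρ_m − ρ_c) r → ρ_c (h + r) = ρ_m r → ρ_c = ρ_m r / (h + r).
ρ_c = 3.237 × 20.3 km / (3.09 km + 20.3 km) = 2.81 g cm⁻³.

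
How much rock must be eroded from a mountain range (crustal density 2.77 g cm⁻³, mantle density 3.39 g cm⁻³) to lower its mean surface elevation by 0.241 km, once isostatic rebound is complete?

1.32 km

Net drop Δ = e − u = e − e ρ_c/ρ_m = e (ρ_m − ρ_c)/ρ_m.
e = Δ ρ_m/(ρ_m − ρ_c) = 0.241 km × 3.39/0.62 = 1.32 km.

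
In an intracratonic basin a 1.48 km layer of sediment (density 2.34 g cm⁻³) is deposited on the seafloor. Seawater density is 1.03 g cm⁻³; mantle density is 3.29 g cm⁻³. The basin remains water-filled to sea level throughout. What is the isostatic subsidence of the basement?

Submarine loading: the sediment displaces seawater, and the subsidence is in turn flooded, so s (ρ_m − ρ_w) = t (ρ_sed − ρ_w).
s = 1.48 km × (2.34 − 1.03) / (3.29 − 1.03) = 0.858 km.

0.858 km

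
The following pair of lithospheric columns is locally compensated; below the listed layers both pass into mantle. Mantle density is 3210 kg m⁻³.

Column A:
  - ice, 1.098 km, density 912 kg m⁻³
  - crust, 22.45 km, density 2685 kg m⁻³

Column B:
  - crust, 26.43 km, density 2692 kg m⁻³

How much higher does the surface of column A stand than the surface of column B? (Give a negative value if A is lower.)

For any compensation level in the mantle, the mantle terms cancel and isostasy reduces to e = (Σt_A − Σt_B) − (Σ(ρt)_A − Σ(ρt)_B) / ρ_m.
Σt_A = 23.548 km; Σt_B = 26.43 km; Σ(ρt)_A = 61279.626; Σ(ρt)_B = 71149.56 (in km·kg m⁻³).
e = (23.548 − 26.43) − (61279.626 − 71149.56) / 3210 = 0.193 km.

0.193 km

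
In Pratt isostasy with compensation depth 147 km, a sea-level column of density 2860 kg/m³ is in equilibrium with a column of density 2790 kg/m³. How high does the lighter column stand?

3.69 km

ρ_ref D = ρ (D + h) → h = D (ρ_ref − ρ)/ρ.
h = 147 km × (2860 − 2790)/2790 = 3.69 km.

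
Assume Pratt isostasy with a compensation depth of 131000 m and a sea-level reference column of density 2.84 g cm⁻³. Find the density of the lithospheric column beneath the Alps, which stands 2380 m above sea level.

2.79 g cm⁻³

Pratt balance: ρ_ref D = ρ (D + h).
ρ = ρ_ref D/(D + h) = 2.84 × 131000 m/(131000 m + 2380 m) = 2.79 g cm⁻³.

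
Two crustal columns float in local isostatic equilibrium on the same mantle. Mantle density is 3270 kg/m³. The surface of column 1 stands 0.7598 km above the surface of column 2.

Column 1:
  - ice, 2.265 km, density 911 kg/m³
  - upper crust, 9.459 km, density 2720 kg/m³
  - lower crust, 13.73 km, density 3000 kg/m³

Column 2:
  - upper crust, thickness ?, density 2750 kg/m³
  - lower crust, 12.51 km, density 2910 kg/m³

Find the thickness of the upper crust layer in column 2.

Take the compensation level at the base of the deeper column (depth z_c below the surface of column 1) and equate Σ ρ_i t_i down to z_c; mantle fills any gap and the z_c terms cancel.
Column 1: 2.265×911 + 9.459×2720 + 13.73×3000 + (z_c − 25.454)×3270
Column 2: 0.7598×0 + x×2750 + 12.51×2910 + (z_c − 0.7598 − 12.51 − x)×3270
The z_c×3270 term appears on both sides and cancels. Collect the known terms of each column as K = Σ(ρt)_known − 3270 × (depth of known layers): K_1 = 68981.895 − 3270×25.454 = −14252.685; K_2 = 36404.1 − 3270×(0.7598 + 12.51) = −6988.146.
Balance: K_1 = K_2 − x×(3270 − 2750), so x = (K_2 − K_1)/(3270 − 2750) = 7264.54/520 = 14 km.

14 km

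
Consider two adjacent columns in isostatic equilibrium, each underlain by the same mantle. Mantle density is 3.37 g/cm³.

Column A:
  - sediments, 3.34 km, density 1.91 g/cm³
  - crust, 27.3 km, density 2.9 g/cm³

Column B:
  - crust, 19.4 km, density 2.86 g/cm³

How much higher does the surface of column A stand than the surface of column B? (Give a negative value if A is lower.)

For any compensation level in the mantle, the mantle terms cancel and isostasy reduces to e = (Σt_A − Σt_B) − (Σ(ρt)_A − Σ(ρt)_B) / ρ_m.
Σt_A = 30.64 km; Σt_B = 19.4 km; Σ(ρt)_A = 85.5494; Σ(ρt)_B = 55.484 (in km·g/cm³).
e = (30.64 − 19.4) − (85.5494 − 55.484) / 3.37 = 2.32 km.

2.32 km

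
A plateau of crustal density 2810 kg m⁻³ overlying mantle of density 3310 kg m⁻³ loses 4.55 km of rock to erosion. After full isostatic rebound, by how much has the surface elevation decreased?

Rebound u = e ρ_c/ρ_m = 4.55 km × 2810/3310 = 3.863 km.
Net surface drop = e − u = 4.55 km − 3.863 km = e (ρ_m − ρ_c)/ρ_m = 0.687 km.

0.687 km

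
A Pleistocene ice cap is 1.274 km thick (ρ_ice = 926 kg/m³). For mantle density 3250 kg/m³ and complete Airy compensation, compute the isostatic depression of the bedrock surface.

0.363 km

Balancing pressure at the compensation depth: the ice load ρ_ice t is balanced by mantle displaced below, ρ_m s.
s = t ρ_ice / ρ_m = 1.274 km × 926/3250 = 0.363 km.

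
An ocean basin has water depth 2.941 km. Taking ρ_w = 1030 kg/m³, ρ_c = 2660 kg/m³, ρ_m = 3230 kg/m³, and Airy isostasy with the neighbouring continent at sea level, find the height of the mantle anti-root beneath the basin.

8.41 km

Balancing pressure at the compensation depth: replacing crust with seawater at the top is compensated by replacing crust with mantle at the base: d (ρ_c − ρ_w) = a (ρ_m − ρ_c).
a = d (ρ_c − ρ_w)/(ρ_m − ρ_c) = 2.941 km × 1630/570 = 8.41 km.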